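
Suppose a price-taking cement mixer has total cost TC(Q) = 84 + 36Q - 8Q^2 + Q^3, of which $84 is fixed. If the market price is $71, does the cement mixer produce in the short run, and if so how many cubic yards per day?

Produce at Q = 7

Variable cost is VC = 36Q - 8Q^2 + Q^3, so AVC = VC/Q = 36 - 8Q + Q^2 and MC = dTC/dQ = 36 - 16Q + 3Q^2.
The AVC parabola has its vertex at Q = 8/2 = 4, where AVC = 36 - 8·4 + 4^2 = $20.
Since P = $71 ≥ min AVC = $20, price covers variable cost and the firm should produce.
Solving P = MC: -35 - 16Q + 3Q^2 = 0 ⇒ Q = -5/3 or 7. On the upward-sloping branch, Q* = 7.
Check: AVC at Q = 7 is $29 ≤ P, so revenue covers variable cost.
Profit = P·Q − TC = 71·7 − 287 = $210.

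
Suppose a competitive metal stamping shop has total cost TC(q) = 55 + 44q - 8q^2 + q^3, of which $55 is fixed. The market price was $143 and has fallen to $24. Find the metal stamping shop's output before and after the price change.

Output falls from 9 to 0 (the firm shuts down)

MC = 44 - 16q + 3q^2; the shutdown threshold is min AVC = $28 (at q = 4).
With P = $143 above the shutdown price, P = MC gives q = 9.
At P = $24 < min AVC = $28, price no longer covers variable cost at any output, so the firm shuts down: q = 0.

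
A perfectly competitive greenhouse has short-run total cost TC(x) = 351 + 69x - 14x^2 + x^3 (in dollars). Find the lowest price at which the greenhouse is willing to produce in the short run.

$20 per unit

The firm shuts down when price falls below the minimum of average variable cost. AVC = VC/x = 69 - 14x + x^2.
dAVC/dx = -14 + 2x = 0 gives x = 7. min AVC = 69 - 14·7 + 7^2 = 20.
For P < $20 the firm produces nothing.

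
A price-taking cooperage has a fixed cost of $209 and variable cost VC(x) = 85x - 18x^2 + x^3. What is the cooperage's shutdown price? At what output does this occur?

The shutdown price is the minimum of AVC. VC = 85x - 18x^2 + x^3, so AVC = 85 - 18x + x^2.
At the minimum of AVC, MC = AVC. MC = 85 - 36x + 3x^2; setting MC = AVC gives 2x^2 - 18x = 0, so x = 9. min AVC = 4.
The firm shuts down for any P below $4.

$4 per unit, at x = 9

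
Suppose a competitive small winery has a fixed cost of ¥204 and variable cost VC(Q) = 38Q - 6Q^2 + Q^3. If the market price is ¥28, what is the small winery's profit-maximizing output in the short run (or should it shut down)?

Shut down

Strip out fixed cost: VC = 38Q - 6Q^2 + Q^3. Then AVC = 38 - 6Q + Q^2 and MC = 38 - 12Q + 3Q^2.
AVC hits its minimum where MC = AVC, at Q = 3, giving min AVC = 38 - 6·3 + 3^2 = ¥29.
Since P = ¥28 < min AVC = ¥29, price fails to cover variable cost at any output.
Shutting down limits the loss to fixed cost, ¥204.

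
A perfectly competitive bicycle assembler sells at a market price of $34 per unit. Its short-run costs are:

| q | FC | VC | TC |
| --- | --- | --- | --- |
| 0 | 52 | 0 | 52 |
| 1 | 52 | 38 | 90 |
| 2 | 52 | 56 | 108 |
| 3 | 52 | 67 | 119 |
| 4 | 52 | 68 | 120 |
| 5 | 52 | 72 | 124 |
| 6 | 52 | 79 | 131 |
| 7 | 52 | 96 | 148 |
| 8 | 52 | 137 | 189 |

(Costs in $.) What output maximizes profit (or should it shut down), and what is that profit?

q = 7; profit = $90

Tabulate TR − TC: q=0: -52; q=1: -56; q=2: -40; q=3: -17; q=4: 16; q=5: 46; q=6: 73; q=7: 90; q=8: 83.
Profit is maximized at q = 7. AVC there is 96/7 = $13.71 ≤ P, so producing beats shutting down (which would give -$52).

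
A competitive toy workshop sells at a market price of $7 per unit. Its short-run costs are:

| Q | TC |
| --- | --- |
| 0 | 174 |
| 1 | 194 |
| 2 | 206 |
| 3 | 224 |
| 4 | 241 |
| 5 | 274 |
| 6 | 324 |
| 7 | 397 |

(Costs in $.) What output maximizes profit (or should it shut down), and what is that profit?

Profit at each row (π = 7Q − TC): Q=0: -174; Q=1: -187; Q=2: -192; Q=3: -203; Q=4: -213; Q=5: -239; Q=6: -282; Q=7: -348.
Profit is highest at Q = 0. Equivalently, the lowest AVC in the table is 32/2 ≈ $16 at Q = 2, and P = $7 falls below it — price never covers variable cost, so the firm shuts down and loses only its fixed cost.

Q = 0 (shut down); profit = -$174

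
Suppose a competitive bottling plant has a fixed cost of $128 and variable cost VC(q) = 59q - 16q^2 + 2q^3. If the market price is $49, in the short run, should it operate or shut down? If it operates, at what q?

From TC, MC = TC'(q) = 59 - 32q + 6q^2 and AVC = VC/q = 59 - 16q + 2q^2.
The AVC parabola has its vertex at q = 16/4 = 4, where AVC = 59 - 16·4 + 2·4^2 = $27.
P = $49 exceeds min AVC = $27, so the firm stays open.
Set P = MC: 49 = 59 - 32q + 6q^2 → 10 - 32q + 6q^2 = 0. The roots are q = 1/3 and q = 5; the profit-maximizing output is on the rising part of MC, so q* = 5.
Check: AVC at q = 5 is $29 ≤ P, so revenue covers variable cost.
Profit = P·q − TC = 49·5 − 273 = -$28, a loss, but smaller than the $128 fixed cost the firm would lose by shutting down.

Produce at q = 5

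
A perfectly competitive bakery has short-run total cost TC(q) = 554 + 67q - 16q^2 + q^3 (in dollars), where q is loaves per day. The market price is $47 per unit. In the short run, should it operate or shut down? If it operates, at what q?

Produce at q = 10

Strip out fixed cost: VC = 67q - 16q^2 + q^3. Then AVC = 67 - 16q + q^2 and MC = 67 - 32q + 3q^2.
AVC hits its minimum where MC = AVC, at q = 8, giving min AVC = 67 - 16·8 + 8^2 = $3.
P = $47 exceeds min AVC = $3, so the firm stays open.
Set P = MC: 47 = 67 - 32q + 3q^2 → 20 - 32q + 3q^2 = 0. The roots are q = 2/3 and q = 10; the profit-maximizing output is on the rising part of MC, so q* = 10.
Check: AVC at q = 10 is $7 ≤ P, so revenue covers variable cost.
Profit = P·q − TC = 47·10 − 624 = -$154, a loss, but smaller than the $554 fixed cost the firm would lose by shutting down.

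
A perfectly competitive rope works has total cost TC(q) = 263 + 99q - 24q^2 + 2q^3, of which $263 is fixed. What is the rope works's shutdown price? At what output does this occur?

$27 per unit, at q = 6

The shutdown price is the minimum of AVC. VC = 99q - 24q^2 + 2q^3, so AVC = 99 - 24q + 2q^2.
At the minimum of AVC, MC = AVC. MC = 99 - 48q + 6q^2; setting MC = AVC gives 4q^2 - 24q = 0, so q = 6. min AVC = 27.
So the shutdown price is $27.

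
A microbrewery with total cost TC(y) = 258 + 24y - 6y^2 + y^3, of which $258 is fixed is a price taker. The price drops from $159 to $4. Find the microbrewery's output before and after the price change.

MC = 24 - 12y + 3y^2; the shutdown threshold is min AVC = $15 (at y = 3).
At P = $159 ≥ min AVC, set P = MC on the rising branch: y = 9.
At P = $4 < min AVC = $15, price no longer covers variable cost at any output, so the firm shuts down: y = 0.

Output falls from 9 to 0 (the firm shuts down)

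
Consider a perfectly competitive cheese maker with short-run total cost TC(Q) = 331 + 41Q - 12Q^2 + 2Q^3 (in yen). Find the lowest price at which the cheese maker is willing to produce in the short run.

¥23 per unit

Short-run supply begins at min AVC. From VC = 41Q - 12Q^2 + 2Q^3, AVC = 41 - 12Q + 2Q^2.
At the minimum of AVC, MC = AVC. MC = 41 - 24Q + 6Q^2; setting MC = AVC gives 4Q^2 - 12Q = 0, so Q = 3. min AVC = 23.
The firm shuts down for any P below ¥23.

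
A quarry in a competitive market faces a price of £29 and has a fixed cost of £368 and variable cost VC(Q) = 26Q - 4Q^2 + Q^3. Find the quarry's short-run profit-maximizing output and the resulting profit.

AVC = 26 - 4Q + Q^2 has its minimum £22 at Q = 2; price £29 clears that bar, so the firm operates.
MC = 26 - 8Q + 3Q^2. Setting P = MC and taking the root on the rising branch gives Q* = 3.
TR = 29·3 = 87. TC = 368 + 69 = 437. Profit = 87 − 437 = -£350.
Shutting down would mean losing the fixed cost of £368, so operating at a loss of £350 is better by £18.

Profit = -£350 at Q = 3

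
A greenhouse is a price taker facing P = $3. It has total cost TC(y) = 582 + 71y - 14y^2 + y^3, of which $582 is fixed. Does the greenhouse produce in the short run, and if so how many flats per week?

From TC, MC = TC'(y) = 71 - 28y + 3y^2 and AVC = VC/y = 71 - 14y + y^2.
The AVC parabola has its vertex at y = 14/2 = 7, where AVC = 71 - 14·7 + 7^2 = $22.
P = $3 lies below min AVC = $22; no output level covers variable cost.
Best response: produce nothing and absorb the $582 fixed cost.

Shut down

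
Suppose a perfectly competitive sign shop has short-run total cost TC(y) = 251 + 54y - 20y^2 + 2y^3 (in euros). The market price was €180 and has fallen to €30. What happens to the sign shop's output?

Output falls from 9 to 6

MC = 54 - 40y + 6y^2; the shutdown threshold is min AVC = €4 (at y = 5).
At P = €180 ≥ min AVC, set P = MC on the rising branch: y = 9.
At P = €30 ≥ min AVC, set P = MC: y = 6. The firm stays open but cuts output.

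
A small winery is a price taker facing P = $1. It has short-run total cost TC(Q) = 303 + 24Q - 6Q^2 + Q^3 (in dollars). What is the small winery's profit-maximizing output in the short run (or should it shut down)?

Strip out fixed cost: VC = 24Q - 6Q^2 + Q^3. Then AVC = 24 - 6Q + Q^2 and MC = 24 - 12Q + 3Q^2.
The AVC parabola has its vertex at Q = 6/2 = 3, where AVC = 24 - 6·3 + 3^2 = $15.
Since P = $1 < min AVC = $15, price fails to cover variable cost at any output.
Best response: produce nothing and absorb the $303 fixed cost.

Shut down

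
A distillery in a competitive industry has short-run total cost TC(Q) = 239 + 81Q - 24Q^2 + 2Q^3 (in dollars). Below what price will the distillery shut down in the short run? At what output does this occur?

Short-run supply begins at min AVC. From VC = 81Q - 24Q^2 + 2Q^3, AVC = 81 - 24Q + 2Q^2.
At the minimum of AVC, MC = AVC. MC = 81 - 48Q + 6Q^2; setting MC = AVC gives 4Q^2 - 24Q = 0, so Q = 6. min AVC = 9.
For P < $9 the firm produces nothing.

$9 per unit, at Q = 6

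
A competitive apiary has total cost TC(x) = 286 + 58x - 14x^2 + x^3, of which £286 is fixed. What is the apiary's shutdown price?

Short-run supply begins at min AVC. From VC = 58x - 14x^2 + x^3, AVC = 58 - 14x + x^2.
dAVC/dx = -14 + 2x = 0 gives x = 7. min AVC = 58 - 14·7 + 7^2 = 9.
For P < £9 the firm produces nothing.

£9 per unit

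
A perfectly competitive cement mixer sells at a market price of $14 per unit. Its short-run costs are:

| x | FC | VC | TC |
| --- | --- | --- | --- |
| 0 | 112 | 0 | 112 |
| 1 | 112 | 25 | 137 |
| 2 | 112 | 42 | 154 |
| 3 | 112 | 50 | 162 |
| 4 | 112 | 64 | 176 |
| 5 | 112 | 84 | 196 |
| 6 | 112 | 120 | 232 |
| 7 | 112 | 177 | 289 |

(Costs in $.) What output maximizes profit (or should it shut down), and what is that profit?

x = 0 (shut down); profit = -$112

Tabulate TR − TC: x=0: -112; x=1: -123; x=2: -126; x=3: -120; x=4: -120; x=5: -126; x=6: -148; x=7: -191.
Profit is highest at x = 0. Equivalently, the lowest AVC in the table is 64/4 ≈ $16 at x = 4, and P = $14 falls below it — price never covers variable cost, so the firm shuts down and loses only its fixed cost.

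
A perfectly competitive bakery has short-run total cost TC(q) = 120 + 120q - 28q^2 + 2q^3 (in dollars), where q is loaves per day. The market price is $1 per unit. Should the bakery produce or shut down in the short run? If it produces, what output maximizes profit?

Variable cost is VC = 120q - 28q^2 + 2q^3, so AVC = VC/q = 120 - 28q + 2q^2 and MC = dTC/dq = 120 - 56q + 6q^2.
The AVC parabola has its vertex at q = 28/4 = 7, where AVC = 120 - 28·7 + 2·7^2 = $22.
Since P = $1 < min AVC = $22, price fails to cover variable cost at any output.
Best response: produce nothing and absorb the $120 fixed cost.

Shut down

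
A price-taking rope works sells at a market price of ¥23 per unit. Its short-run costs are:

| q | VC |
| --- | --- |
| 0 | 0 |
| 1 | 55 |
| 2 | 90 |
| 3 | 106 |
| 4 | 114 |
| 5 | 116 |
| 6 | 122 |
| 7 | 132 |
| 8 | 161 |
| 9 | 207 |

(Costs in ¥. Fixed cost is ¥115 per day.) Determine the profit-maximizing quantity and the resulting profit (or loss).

q = 7; profit = -¥86

Profit at each row (π = 23q − TC): q=0: -115; q=1: -147; q=2: -159; q=3: -152; q=4: -137; q=5: -116; q=6: -99; q=7: -86; q=8: -92; q=9: -115.
Profit is maximized at q = 7. AVC there is 132/7 = ¥18.86 ≤ P, so producing beats shutting down (which would give -¥115).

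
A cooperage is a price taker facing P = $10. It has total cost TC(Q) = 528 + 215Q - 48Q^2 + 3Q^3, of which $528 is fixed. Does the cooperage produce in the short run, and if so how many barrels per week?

Strip out fixed cost: VC = 215Q - 48Q^2 + 3Q^3. Then AVC = 215 - 48Q + 3Q^2 and MC = 215 - 96Q + 9Q^2.
The AVC parabola has its vertex at Q = 48/6 = 8, where AVC = 215 - 48·8 + 3·8^2 = $23.
With P < min AVC ($10 < $23), every unit sold adds to the loss.
The firm minimizes its loss by shutting down and losing only its fixed cost of $528.

Shut down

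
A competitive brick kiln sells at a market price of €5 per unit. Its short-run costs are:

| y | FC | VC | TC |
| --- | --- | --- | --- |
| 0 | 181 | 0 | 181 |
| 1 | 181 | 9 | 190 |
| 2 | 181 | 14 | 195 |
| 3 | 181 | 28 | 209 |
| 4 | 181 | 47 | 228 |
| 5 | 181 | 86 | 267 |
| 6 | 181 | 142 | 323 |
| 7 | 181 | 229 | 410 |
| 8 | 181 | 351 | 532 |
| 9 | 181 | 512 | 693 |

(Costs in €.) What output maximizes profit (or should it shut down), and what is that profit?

y = 0 (shut down); profit = -€181

Profit at each row (π = 5y − TC): y=0: -181; y=1: -185; y=2: -185; y=3: -194; y=4: -208; y=5: -242; y=6: -293; y=7: -375; y=8: -492; y=9: -648.
Profit is highest at y = 0. Equivalently, the lowest AVC in the table is 14/2 ≈ €7 at y = 2, and P = €5 falls below it — price never covers variable cost, so the firm shuts down and loses only its fixed cost.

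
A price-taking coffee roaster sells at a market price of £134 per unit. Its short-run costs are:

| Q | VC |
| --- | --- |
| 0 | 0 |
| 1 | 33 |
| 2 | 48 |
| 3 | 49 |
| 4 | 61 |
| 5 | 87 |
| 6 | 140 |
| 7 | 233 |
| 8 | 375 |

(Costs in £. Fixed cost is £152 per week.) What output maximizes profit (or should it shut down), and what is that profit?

Profit at each row (π = 134Q − TC): Q=0: -152; Q=1: -51; Q=2: 68; Q=3: 201; Q=4: 323; Q=5: 431; Q=6: 512; Q=7: 553; Q=8: 545.
Profit is maximized at Q = 7. AVC there is 233/7 = £33.29 ≤ P, so producing beats shutting down (which would give -£152).

Q = 7; profit = £553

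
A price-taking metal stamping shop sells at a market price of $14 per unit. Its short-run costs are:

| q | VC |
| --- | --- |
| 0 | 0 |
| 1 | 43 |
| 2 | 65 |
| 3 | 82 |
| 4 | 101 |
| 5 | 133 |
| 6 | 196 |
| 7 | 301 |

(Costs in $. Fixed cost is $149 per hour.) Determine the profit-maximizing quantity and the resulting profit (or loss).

Tabulate TR − TC: q=0: -149; q=1: -178; q=2: -186; q=3: -189; q=4: -194; q=5: -212; q=6: -261; q=7: -352.
Profit is highest at q = 0. Equivalently, the lowest AVC in the table is 101/4 ≈ $25.25 at q = 4, and P = $14 falls below it — price never covers variable cost, so the firm shuts down and loses only its fixed cost.

q = 0 (shut down); profit = -$149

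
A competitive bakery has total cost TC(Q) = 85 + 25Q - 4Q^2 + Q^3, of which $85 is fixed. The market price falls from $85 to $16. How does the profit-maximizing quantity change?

Output falls from 6 to 0 (the firm shuts down)

AVC = 25 - 4Q + Q^2, minimized at Q = 2 where min AVC = $21. MC = 25 - 8Q + 3Q^2.
With P = $85 above the shutdown price, P = MC gives Q = 6.
At P = $16 < min AVC = $21, price no longer covers variable cost at any output, so the firm shuts down: Q = 0.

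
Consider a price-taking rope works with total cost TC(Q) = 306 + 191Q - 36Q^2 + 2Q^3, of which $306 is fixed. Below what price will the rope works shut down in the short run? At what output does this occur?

$29 per unit, at Q = 9

Short-run supply begins at min AVC. From VC = 191Q - 36Q^2 + 2Q^3, AVC = 191 - 36Q + 2Q^2.
At the minimum of AVC, MC = AVC. MC = 191 - 72Q + 6Q^2; setting MC = AVC gives 4Q^2 - 36Q = 0, so Q = 9. min AVC = 29.
For P < $29 the firm produces nothing.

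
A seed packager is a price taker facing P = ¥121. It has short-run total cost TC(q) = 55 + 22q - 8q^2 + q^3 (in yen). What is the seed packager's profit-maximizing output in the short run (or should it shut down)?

Variable cost is VC = 22q - 8q^2 + q^3, so AVC = VC/q = 22 - 8q + q^2 and MC = dTC/dq = 22 - 16q + 3q^2.
The AVC parabola has its vertex at q = 8/2 = 4, where AVC = 22 - 8·4 + 4^2 = ¥6.
P = ¥121 exceeds min AVC = ¥6, so the firm stays open.
Set P = MC: 121 = 22 - 16q + 3q^2 → -99 - 16q + 3q^2 = 0. The roots are q = -11/3 and q = 9; the profit-maximizing output is on the rising part of MC, so q* = 9.
Check: AVC at q = 9 is ¥31 ≤ P, so revenue covers variable cost.
Profit = P·q − TC = 121·9 − 334 = ¥755.

Produce at q = 9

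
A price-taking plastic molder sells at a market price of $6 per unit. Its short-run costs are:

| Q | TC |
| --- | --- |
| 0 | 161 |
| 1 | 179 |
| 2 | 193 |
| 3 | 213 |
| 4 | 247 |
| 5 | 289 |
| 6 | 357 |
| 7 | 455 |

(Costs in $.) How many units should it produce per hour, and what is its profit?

Q = 0 (shut down); profit = -$161

Compute π = P·Q − TC at each output: Q=0: -161; Q=1: -173; Q=2: -181; Q=3: -195; Q=4: -223; Q=5: -259; Q=6: -321; Q=7: -413.
Profit is highest at Q = 0. Equivalently, the lowest AVC in the table is 32/2 ≈ $16 at Q = 2, and P = $6 falls below it — price never covers variable cost, so the firm shuts down and loses only its fixed cost.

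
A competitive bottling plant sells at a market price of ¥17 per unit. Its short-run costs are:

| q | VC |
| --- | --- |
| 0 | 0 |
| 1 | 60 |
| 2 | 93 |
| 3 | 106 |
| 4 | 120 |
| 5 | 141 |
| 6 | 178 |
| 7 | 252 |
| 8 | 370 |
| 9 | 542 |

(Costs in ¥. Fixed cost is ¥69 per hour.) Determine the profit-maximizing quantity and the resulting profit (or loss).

q = 0 (shut down); profit = -¥69

Tabulate TR − TC: q=0: -69; q=1: -112; q=2: -128; q=3: -124; q=4: -121; q=5: -125; q=6: -145; q=7: -202; q=8: -303; q=9: -458.
Profit is highest at q = 0. Equivalently, the lowest AVC in the table is 141/5 ≈ ¥28.20 at q = 5, and P = ¥17 falls below it — price never covers variable cost, so the firm shuts down and loses only its fixed cost.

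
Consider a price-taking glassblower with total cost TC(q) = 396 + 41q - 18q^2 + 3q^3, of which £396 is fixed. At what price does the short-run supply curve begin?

Short-run supply begins at min AVC. From VC = 41q - 18q^2 + 3q^3, AVC = 41 - 18q + 3q^2.
dAVC/dq = -18 + 6q = 0 gives q = 3. min AVC = 41 - 18·3 + 3·3^2 = 14.
So the shutdown price is £14.

£14 per unit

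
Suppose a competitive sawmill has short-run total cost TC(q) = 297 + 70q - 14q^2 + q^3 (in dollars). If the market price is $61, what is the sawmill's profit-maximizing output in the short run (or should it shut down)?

Variable cost is VC = 70q - 14q^2 + q^3, so AVC = VC/q = 70 - 14q + q^2 and MC = dTC/dq = 70 - 28q + 3q^2.
The AVC parabola has its vertex at q = 14/2 = 7, where AVC = 70 - 14·7 + 7^2 = $21.
Because $61 ≥ $21, revenue can cover variable cost; the firm operates.
Set P = MC: 61 = 70 - 28q + 3q^2 → 9 - 28q + 3q^2 = 0. The roots are q = 1/3 and q = 9; the profit-maximizing output is on the rising part of MC, so q* = 9.
Check: AVC at q = 9 is $25 ≤ P, so revenue covers variable cost.
Profit = P·q − TC = 61·9 − 522 = $27.

Produce at q = 9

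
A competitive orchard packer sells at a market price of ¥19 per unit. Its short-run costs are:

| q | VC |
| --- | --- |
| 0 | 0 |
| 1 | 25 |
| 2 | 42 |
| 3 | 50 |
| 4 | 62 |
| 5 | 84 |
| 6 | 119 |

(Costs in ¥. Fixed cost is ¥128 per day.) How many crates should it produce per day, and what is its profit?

Tabulate TR − TC: q=0: -128; q=1: -134; q=2: -132; q=3: -121; q=4: -114; q=5: -117; q=6: -133.
Profit is maximized at q = 4. AVC there is 62/4 = ¥15.50 ≤ P, so producing beats shutting down (which would give -¥128).

q = 4; profit = -¥114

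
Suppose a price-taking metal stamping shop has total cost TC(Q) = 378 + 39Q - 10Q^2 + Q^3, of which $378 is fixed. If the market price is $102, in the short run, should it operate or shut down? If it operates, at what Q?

Produce at Q = 9

From TC, MC = TC'(Q) = 39 - 20Q + 3Q^2 and AVC = VC/Q = 39 - 10Q + Q^2.
AVC hits its minimum where MC = AVC, at Q = 5, giving min AVC = 39 - 10·5 + 5^2 = $14.
P = $102 exceeds min AVC = $14, so the firm stays open.
P = MC gives -63 - 20Q + 3Q^2 = 0, with roots -7/3 and 9. Take the larger (rising MC): Q* = 9.
Check: AVC at Q = 9 is $30 ≤ P, so revenue covers variable cost.
Profit = P·Q − TC = 102·9 − 648 = $270.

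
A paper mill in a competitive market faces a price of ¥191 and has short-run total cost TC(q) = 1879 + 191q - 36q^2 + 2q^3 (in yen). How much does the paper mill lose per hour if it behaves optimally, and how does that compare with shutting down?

AVC = 191 - 36q + 2q^2 has its minimum ¥29 at q = 9; price ¥191 clears that bar, so the firm operates.
MC = 191 - 72q + 6q^2. Setting P = MC and taking the root on the rising branch gives q* = 12.
TR = 191·12 = 2292. TC = 1879 + 564 = 2443. Profit = 2292 − 2443 = -¥151.
Shutting down would mean losing the fixed cost of ¥1879, so operating at a loss of ¥151 is better by ¥1728.

Profit = -¥151 at q = 12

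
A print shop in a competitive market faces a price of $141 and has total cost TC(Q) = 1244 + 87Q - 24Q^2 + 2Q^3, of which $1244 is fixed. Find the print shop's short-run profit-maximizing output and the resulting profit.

Profit = -$272 at Q = 9

AVC = 87 - 24Q + 2Q^2; min AVC = $15 at Q = 6. Since P = $141 ≥ min AVC, the firm produces.
MC = 87 - 48Q + 6Q^2. Setting P = MC and taking the root on the rising branch gives Q* = 9.
TR = 141·9 = 1269. TC = 1244 + 297 = 1541. Profit = 1269 − 1541 = -$272.
That loss of $272 beats the $1244 the firm would lose by shutting down; producing recovers $972 of fixed cost.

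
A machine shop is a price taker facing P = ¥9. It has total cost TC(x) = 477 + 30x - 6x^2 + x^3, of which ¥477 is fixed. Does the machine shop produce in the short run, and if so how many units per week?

Strip out fixed cost: VC = 30x - 6x^2 + x^3. Then AVC = 30 - 6x + x^2 and MC = 30 - 12x + 3x^2.
AVC is minimized where dAVC/dx = -6 + 2x = 0, at x = 3; min AVC = 30 - 6·3 + 3^2 = ¥21.
P = ¥9 lies below min AVC = ¥21; no output level covers variable cost.
The firm minimizes its loss by shutting down and losing only its fixed cost of ¥477.

Shut down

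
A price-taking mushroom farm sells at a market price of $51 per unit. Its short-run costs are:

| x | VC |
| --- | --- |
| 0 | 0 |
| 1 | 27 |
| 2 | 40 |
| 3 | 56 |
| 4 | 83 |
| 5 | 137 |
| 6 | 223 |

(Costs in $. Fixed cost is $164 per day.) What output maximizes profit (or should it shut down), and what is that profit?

x = 4; profit = -$43

Compute π = P·x − TC at each output: x=0: -164; x=1: -140; x=2: -102; x=3: -67; x=4: -43; x=5: -46; x=6: -81.
Profit is maximized at x = 4. AVC there is 83/4 = $20.75 ≤ P, so producing beats shutting down (which would give -$164).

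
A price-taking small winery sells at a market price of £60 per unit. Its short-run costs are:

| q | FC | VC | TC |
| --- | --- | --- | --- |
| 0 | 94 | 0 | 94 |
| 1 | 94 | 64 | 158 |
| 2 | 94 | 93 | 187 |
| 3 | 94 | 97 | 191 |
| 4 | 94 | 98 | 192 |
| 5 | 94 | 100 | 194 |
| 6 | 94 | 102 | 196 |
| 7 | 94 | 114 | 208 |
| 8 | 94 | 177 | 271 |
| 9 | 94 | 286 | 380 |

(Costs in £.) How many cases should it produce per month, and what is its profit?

q = 7; profit = £212

Tabulate TR − TC: q=0: -94; q=1: -98; q=2: -67; q=3: -11; q=4: 48; q=5: 106; q=6: 164; q=7: 212; q=8: 209; q=9: 160.
Profit is maximized at q = 7. AVC there is 114/7 = £16.29 ≤ P, so producing beats shutting down (which would give -£94).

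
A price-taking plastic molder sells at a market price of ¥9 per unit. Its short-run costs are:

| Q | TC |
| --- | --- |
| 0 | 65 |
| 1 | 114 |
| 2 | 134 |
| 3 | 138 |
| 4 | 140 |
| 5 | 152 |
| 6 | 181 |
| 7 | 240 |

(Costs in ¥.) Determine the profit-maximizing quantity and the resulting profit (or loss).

Q = 0 (shut down); profit = -¥65

Compute π = P·Q − TC at each output: Q=0: -65; Q=1: -105; Q=2: -116; Q=3: -111; Q=4: -104; Q=5: -107; Q=6: -127; Q=7: -177.
Profit is highest at Q = 0. Equivalently, the lowest AVC in the table is 87/5 ≈ ¥17.40 at Q = 5, and P = ¥9 falls below it — price never covers variable cost, so the firm shuts down and loses only its fixed cost.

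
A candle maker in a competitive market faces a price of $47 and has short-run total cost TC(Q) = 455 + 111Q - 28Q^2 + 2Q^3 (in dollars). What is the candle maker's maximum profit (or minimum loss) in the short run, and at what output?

Profit = -$199 at Q = 8

AVC = 111 - 28Q + 2Q^2; min AVC = $13 at Q = 7. Since P = $47 ≥ min AVC, the firm produces.
With MC = 111 - 56Q + 6Q^2, P = MC on the upward-sloping part at Q* = 8.
TR = 47·8 = 376. TC = 455 + 120 = 575. Profit = 376 − 575 = -$199.
That loss of $199 beats the $455 the firm would lose by shutting down; producing recovers $256 of fixed cost.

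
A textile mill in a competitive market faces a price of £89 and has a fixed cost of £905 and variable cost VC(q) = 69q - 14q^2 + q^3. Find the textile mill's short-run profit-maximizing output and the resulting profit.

AVC = 69 - 14q + q^2 has its minimum £20 at q = 7; price £89 clears that bar, so the firm operates.
With MC = 69 - 28q + 3q^2, P = MC on the upward-sloping part at q* = 10.
TR = 89·10 = 890. TC = 905 + 290 = 1195. Profit = 890 − 1195 = -£305.
That loss of £305 beats the £905 the firm would lose by shutting down; producing recovers £600 of fixed cost.

Profit = -£305 at q = 10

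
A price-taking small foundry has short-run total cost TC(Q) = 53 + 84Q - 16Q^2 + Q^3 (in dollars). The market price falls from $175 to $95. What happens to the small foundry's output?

Output falls from 13 to 11

MC = 84 - 32Q + 3Q^2; the shutdown threshold is min AVC = $20 (at Q = 8).
At P = $175 ≥ min AVC, set P = MC on the rising branch: Q = 13.
At P = $95 ≥ min AVC, set P = MC: Q = 11. The firm stays open but cuts output.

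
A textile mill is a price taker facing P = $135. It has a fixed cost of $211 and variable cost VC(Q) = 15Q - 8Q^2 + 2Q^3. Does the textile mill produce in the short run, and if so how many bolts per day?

Produce at Q = 6

Variable cost is VC = 15Q - 8Q^2 + 2Q^3, so AVC = VC/Q = 15 - 8Q + 2Q^2 and MC = dTC/dQ = 15 - 16Q + 6Q^2.
AVC hits its minimum where MC = AVC, at Q = 2, giving min AVC = 15 - 8·2 + 2·2^2 = $7.
Because $135 ≥ $7, revenue can cover variable cost; the firm operates.
Solving P = MC: -120 - 16Q + 6Q^2 = 0 ⇒ Q = -10/3 or 6. On the upward-sloping branch, Q* = 6.
Check: AVC at Q = 6 is $39 ≤ P, so revenue covers variable cost.
Profit = P·Q − TC = 135·6 − 445 = $365.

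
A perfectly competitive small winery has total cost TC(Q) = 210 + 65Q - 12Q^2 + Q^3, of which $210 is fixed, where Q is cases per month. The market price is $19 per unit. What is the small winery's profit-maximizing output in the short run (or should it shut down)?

Shut down

Variable cost is VC = 65Q - 12Q^2 + Q^3, so AVC = VC/Q = 65 - 12Q + Q^2 and MC = dTC/dQ = 65 - 24Q + 3Q^2.
AVC is minimized where dAVC/dQ = -12 + 2Q = 0, at Q = 6; min AVC = 65 - 12·6 + 6^2 = $29.
With P < min AVC ($19 < $29), every unit sold adds to the loss.
Best response: produce nothing and absorb the $210 fixed cost.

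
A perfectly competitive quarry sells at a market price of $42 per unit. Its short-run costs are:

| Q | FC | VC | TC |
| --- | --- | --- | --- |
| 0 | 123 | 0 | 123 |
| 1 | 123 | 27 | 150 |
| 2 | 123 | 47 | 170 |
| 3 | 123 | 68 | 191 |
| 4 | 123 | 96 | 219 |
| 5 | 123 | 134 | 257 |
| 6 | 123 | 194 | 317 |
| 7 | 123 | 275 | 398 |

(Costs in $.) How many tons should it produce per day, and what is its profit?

Compute π = P·Q − TC at each output: Q=0: -123; Q=1: -108; Q=2: -86; Q=3: -65; Q=4: -51; Q=5: -47; Q=6: -65; Q=7: -104.
Profit is maximized at Q = 5. AVC there is 134/5 = $26.80 ≤ P, so producing beats shutting down (which would give -$123).

Q = 5; profit = -$47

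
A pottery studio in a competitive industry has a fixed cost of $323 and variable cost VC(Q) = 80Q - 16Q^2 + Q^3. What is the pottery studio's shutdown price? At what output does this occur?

$16 per unit, at Q = 8

The firm shuts down when price falls below the minimum of average variable cost. AVC = VC/Q = 80 - 16Q + Q^2.
At the minimum of AVC, MC = AVC. MC = 80 - 32Q + 3Q^2; setting MC = AVC gives 2Q^2 - 16Q = 0, so Q = 8. min AVC = 16.
So the shutdown price is $16.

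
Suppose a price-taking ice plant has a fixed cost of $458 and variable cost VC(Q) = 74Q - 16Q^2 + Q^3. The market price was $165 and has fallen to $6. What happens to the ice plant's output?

MC = 74 - 32Q + 3Q^2; the shutdown threshold is min AVC = $10 (at Q = 8).
At P = $165 ≥ min AVC, set P = MC on the rising branch: Q = 13.
At P = $6 < min AVC = $10, price no longer covers variable cost at any output, so the firm shuts down: Q = 0.

Output falls from 13 to 0 (the firm shuts down)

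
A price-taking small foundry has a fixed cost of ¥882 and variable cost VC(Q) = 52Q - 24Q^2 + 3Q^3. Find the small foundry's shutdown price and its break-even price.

Shutdown price = min AVC. AVC = 52 - 24Q + 3Q^2, with vertex at Q = 4 and minimum ¥4.
ATC = 882/Q + 52 - 24Q + 3Q^2. Setting dATC/dQ = −882/Q^2 − 24 + 6Q = 0 gives Q = 7 (since 6·7^3 − 24·7^2 = 882).
min ATC = 882/7 + 52 − 24·7 + 3·7^2 = ¥157. That is the break-even price.
Between these two prices the firm operates at a loss; above ¥157 it earns a profit.

Shutdown price = ¥4; break-even price = ¥157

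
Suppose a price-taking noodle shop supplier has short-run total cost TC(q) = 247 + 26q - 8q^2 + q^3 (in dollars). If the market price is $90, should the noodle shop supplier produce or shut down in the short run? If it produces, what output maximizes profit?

Variable cost is VC = 26q - 8q^2 + q^3, so AVC = VC/q = 26 - 8q + q^2 and MC = dTC/dq = 26 - 16q + 3q^2.
AVC is minimized where dAVC/dq = -8 + 2q = 0, at q = 4; min AVC = 26 - 8·4 + 4^2 = $10.
P = $90 exceeds min AVC = $10, so the firm stays open.
P = MC gives -64 - 16q + 3q^2 = 0, with roots -8/3 and 8. Take the larger (rising MC): q* = 8.
Check: AVC at q = 8 is $26 ≤ P, so revenue covers variable cost.
Profit = P·q − TC = 90·8 − 455 = $265.

Produce at q = 8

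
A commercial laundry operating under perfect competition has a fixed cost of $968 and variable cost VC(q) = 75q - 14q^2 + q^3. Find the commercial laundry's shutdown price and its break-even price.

Shutdown price = $26; break-even price = $130

AVC = 75 - 14q + q^2; minimized at q = 7, giving min AVC = $26. That is the shutdown price.
ATC = 968/q + 75 - 14q + q^2. Setting dATC/dq = −968/q^2 − 14 + 2q = 0 gives q = 11 (since 2·11^3 − 14·11^2 = 968).
min ATC = 968/11 + 75 − 14·11 + 11^2 = $130. That is the break-even price.
For $26 ≤ P < $130 the firm produces at a loss; below $26 it shuts down.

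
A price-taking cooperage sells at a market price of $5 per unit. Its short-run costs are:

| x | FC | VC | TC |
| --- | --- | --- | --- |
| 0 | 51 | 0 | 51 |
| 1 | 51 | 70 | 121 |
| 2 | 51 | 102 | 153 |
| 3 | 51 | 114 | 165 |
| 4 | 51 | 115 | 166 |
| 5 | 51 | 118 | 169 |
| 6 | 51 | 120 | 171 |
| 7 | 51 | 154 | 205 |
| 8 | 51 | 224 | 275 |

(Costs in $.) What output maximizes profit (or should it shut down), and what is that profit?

x = 0 (shut down); profit = -$51

Compute π = P·x − TC at each output: x=0: -51; x=1: -116; x=2: -143; x=3: -150; x=4: -146; x=5: -144; x=6: -141; x=7: -170; x=8: -235.
Profit is highest at x = 0. Equivalently, the lowest AVC in the table is 120/6 ≈ $20 at x = 6, and P = $5 falls below it — price never covers variable cost, so the firm shuts down and loses only its fixed cost.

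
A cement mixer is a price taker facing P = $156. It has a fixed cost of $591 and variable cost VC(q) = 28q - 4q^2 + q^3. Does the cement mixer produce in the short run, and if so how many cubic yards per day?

Produce at q = 8

From TC, MC = TC'(q) = 28 - 8q + 3q^2 and AVC = VC/q = 28 - 4q + q^2.
The AVC parabola has its vertex at q = 4/2 = 2, where AVC = 28 - 4·2 + 2^2 = $24.
Because $156 ≥ $24, revenue can cover variable cost; the firm operates.
P = MC gives -128 - 8q + 3q^2 = 0, with roots -16/3 and 8. Take the larger (rising MC): q* = 8.
Check: AVC at q = 8 is $60 ≤ P, so revenue covers variable cost.
Profit = P·q − TC = 156·8 − 1071 = $177.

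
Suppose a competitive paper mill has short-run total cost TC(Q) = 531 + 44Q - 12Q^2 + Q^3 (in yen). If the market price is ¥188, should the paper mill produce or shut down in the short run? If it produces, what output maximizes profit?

From TC, MC = TC'(Q) = 44 - 24Q + 3Q^2 and AVC = VC/Q = 44 - 12Q + Q^2.
The AVC parabola has its vertex at Q = 12/2 = 6, where AVC = 44 - 12·6 + 6^2 = ¥8.
Since P = ¥188 ≥ min AVC = ¥8, price covers variable cost and the firm should produce.
Set P = MC: 188 = 44 - 24Q + 3Q^2 → -144 - 24Q + 3Q^2 = 0. The roots are Q = -4 and Q = 12; the profit-maximizing output is on the rising part of MC, so Q* = 12.
Check: AVC at Q = 12 is ¥44 ≤ P, so revenue covers variable cost.
Profit = P·Q − TC = 188·12 − 1059 = ¥1197.

Produce at Q = 12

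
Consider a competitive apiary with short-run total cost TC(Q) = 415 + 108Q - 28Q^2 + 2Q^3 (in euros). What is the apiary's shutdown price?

Short-run supply begins at min AVC. From VC = 108Q - 28Q^2 + 2Q^3, AVC = 108 - 28Q + 2Q^2.
dAVC/dQ = -28 + 4Q = 0 gives Q = 7. min AVC = 108 - 28·7 + 2·7^2 = 10.
For P < €10 the firm produces nothing.

€10 per unit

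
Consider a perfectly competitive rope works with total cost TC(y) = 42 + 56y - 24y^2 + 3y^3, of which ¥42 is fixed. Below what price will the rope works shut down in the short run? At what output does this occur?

Short-run supply begins at min AVC. From VC = 56y - 24y^2 + 3y^3, AVC = 56 - 24y + 3y^2.
dAVC/dy = -24 + 6y = 0 gives y = 4. min AVC = 56 - 24·4 + 3·4^2 = 8.
So the shutdown price is ¥8.

¥8 per unit, at y = 4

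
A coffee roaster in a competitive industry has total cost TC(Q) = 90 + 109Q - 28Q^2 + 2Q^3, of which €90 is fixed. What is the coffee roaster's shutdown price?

The shutdown price is the minimum of AVC. VC = 109Q - 28Q^2 + 2Q^3, so AVC = 109 - 28Q + 2Q^2.
dAVC/dQ = -28 + 4Q = 0 gives Q = 7. min AVC = 109 - 28·7 + 2·7^2 = 11.
So the shutdown price is €11.

€11 per unit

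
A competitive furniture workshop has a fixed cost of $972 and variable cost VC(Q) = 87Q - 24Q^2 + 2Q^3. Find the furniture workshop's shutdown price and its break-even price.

Shutdown price = $15; break-even price = $141

Shutdown price = min AVC. AVC = 87 - 24Q + 2Q^2, with vertex at Q = 6 and minimum $15.
ATC = 972/Q + 87 - 24Q + 2Q^2. Setting dATC/dQ = −972/Q^2 − 24 + 4Q = 0 gives Q = 9 (since 4·9^3 − 24·9^2 = 972).
min ATC = 972/9 + 87 − 24·9 + 2·9^2 = $141. That is the break-even price.
For $15 ≤ P < $141 the firm produces at a loss; below $15 it shuts down.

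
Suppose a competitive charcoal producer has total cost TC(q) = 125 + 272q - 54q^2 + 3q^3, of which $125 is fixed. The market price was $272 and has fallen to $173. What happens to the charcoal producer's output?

Output falls from 12 to 11

MC = 272 - 108q + 9q^2; the shutdown threshold is min AVC = $29 (at q = 9).
With P = $272 above the shutdown price, P = MC gives q = 12.
At P = $173 ≥ min AVC, set P = MC: q = 11. The firm stays open but cuts output.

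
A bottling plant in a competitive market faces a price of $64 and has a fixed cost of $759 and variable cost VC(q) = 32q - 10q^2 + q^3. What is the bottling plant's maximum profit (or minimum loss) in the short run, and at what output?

Profit = -$375 at q = 8

AVC = 32 - 10q + q^2; min AVC = $7 at q = 5. Since P = $64 ≥ min AVC, the firm produces.
With MC = 32 - 20q + 3q^2, P = MC on the upward-sloping part at q* = 8.
TR = 64·8 = 512. TC = 759 + 128 = 887. Profit = 512 − 887 = -$375.
Shutting down would mean losing the fixed cost of $759, so operating at a loss of $375 is better by $384.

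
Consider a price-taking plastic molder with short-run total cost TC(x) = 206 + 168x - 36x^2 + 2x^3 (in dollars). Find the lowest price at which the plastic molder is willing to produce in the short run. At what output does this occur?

The firm shuts down when price falls below the minimum of average variable cost. AVC = VC/x = 168 - 36x + 2x^2.
dAVC/dx = -36 + 4x = 0 gives x = 9. min AVC = 168 - 36·9 + 2·9^2 = 6.
The firm shuts down for any P below $6.

$6 per unit, at x = 9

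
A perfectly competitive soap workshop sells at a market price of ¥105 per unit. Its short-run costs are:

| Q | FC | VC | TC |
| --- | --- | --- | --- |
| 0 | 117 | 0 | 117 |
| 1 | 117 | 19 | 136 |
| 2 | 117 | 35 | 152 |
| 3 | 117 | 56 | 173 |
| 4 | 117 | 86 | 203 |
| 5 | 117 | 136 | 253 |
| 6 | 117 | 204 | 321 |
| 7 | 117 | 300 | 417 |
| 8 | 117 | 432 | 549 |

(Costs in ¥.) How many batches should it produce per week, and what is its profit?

Q = 7; profit = ¥318

Tabulate TR − TC: Q=0: -117; Q=1: -31; Q=2: 58; Q=3: 142; Q=4: 217; Q=5: 272; Q=6: 309; Q=7: 318; Q=8: 291.
Profit is maximized at Q = 7. AVC there is 300/7 = ¥42.86 ≤ P, so producing beats shutting down (which would give -¥117).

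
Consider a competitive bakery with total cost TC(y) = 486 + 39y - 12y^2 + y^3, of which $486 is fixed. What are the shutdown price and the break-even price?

AVC = 39 - 12y + y^2; minimized at y = 6, giving min AVC = $3. That is the shutdown price.
ATC = 486/y + 39 - 12y + y^2. Setting dATC/dy = −486/y^2 − 12 + 2y = 0 gives y = 9 (since 2·9^3 − 12·9^2 = 486).
min ATC = 486/9 + 39 − 12·9 + 9^2 = $66. That is the break-even price.
Between these two prices the firm operates at a loss; above $66 it earns a profit.

Shutdown price = $3; break-even price = $66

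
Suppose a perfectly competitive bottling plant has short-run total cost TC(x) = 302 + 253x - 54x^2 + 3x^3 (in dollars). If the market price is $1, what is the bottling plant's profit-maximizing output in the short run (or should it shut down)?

From TC, MC = TC'(x) = 253 - 108x + 9x^2 and AVC = VC/x = 253 - 54x + 3x^2.
AVC hits its minimum where MC = AVC, at x = 9, giving min AVC = 253 - 54·9 + 3·9^2 = $10.
Since P = $1 < min AVC = $10, price fails to cover variable cost at any output.
Best response: produce nothing and absorb the $302 fixed cost.

Shut down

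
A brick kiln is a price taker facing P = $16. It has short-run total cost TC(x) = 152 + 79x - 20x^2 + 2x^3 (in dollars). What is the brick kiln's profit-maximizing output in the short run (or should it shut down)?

Strip out fixed cost: VC = 79x - 20x^2 + 2x^3. Then AVC = 79 - 20x + 2x^2 and MC = 79 - 40x + 6x^2.
AVC is minimized where dAVC/dx = -20 + 4x = 0, at x = 5; min AVC = 79 - 20·5 + 2·5^2 = $29.
With P < min AVC ($16 < $29), every unit sold adds to the loss.
The firm minimizes its loss by shutting down and losing only its fixed cost of $152.

Shut down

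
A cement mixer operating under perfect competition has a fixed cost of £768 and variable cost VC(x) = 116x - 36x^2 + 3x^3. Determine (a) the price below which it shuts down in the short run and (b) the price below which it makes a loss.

AVC = 116 - 36x + 3x^2; minimized at x = 6, giving min AVC = £8. That is the shutdown price.
ATC = 768/x + 116 - 36x + 3x^2. Setting dATC/dx = −768/x^2 − 36 + 6x = 0 gives x = 8 (since 6·8^3 − 36·8^2 = 768).
min ATC = 768/8 + 116 − 36·8 + 3·8^2 = £116. That is the break-even price.
Between these two prices the firm operates at a loss; above £116 it earns a profit.

Shutdown price = £8; break-even price = £116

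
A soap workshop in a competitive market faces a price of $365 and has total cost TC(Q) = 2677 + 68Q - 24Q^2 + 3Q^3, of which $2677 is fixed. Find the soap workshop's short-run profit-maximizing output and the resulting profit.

Profit = -$247 at Q = 9

AVC = 68 - 24Q + 3Q^2 has its minimum $20 at Q = 4; price $365 clears that bar, so the firm operates.
MC = 68 - 48Q + 9Q^2. Setting P = MC and taking the root on the rising branch gives Q* = 9.
TR = 365·9 = 3285. TC = 2677 + 855 = 3532. Profit = 3285 − 3532 = -$247.
That loss of $247 beats the $2677 the firm would lose by shutting down; producing recovers $2430 of fixed cost.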